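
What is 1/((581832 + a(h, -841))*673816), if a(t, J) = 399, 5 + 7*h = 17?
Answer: 1/392316563496 ≈ 2.5490e-12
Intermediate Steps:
h = 12/7 (h = -5/7 + (1/7)*17 = -5/7 + 17/7 = 12/7 ≈ 1.7143)
1/((581832 + a(h, -841))*673816) = 1/((581832 + 399)*673816) = (1/673816)/582231 = (1/582231)*(1/673816) = 1/392316563496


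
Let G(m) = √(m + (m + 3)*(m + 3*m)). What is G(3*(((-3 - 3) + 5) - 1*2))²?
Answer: 207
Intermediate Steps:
G(m) = √(m + 4*m*(3 + m)) (G(m) = √(m + (3 + m)*(4*m)) = √(m + 4*m*(3 + m)))
G(3*(((-3 - 3) + 5) - 1*2))² = (√((3*(((-3 - 3) + 5) - 1*2))*(13 + 4*(3*(((-3 - 3) + 5) - 1*2)))))² = (√((3*((-6 + 5) - 2))*(13 + 4*(3*((-6 + 5) - 2)))))² = (√((3*(-1 - 2))*(13 + 4*(3*(-1 - 2)))))² = (√((3*(-3))*(13 + 4*(3*(-3)))))² = (√(-9*(13 + 4*(-9))))² = (√(-9*(13 - 36)))² = (√(-9*(-23)))² = (√207)² = (3*√23)² = 207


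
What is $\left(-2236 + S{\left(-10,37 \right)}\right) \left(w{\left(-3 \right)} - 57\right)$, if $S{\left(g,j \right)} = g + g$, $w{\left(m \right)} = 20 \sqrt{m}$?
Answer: $128592 - 45120 i \sqrt{3} \approx 1.2859 \cdot 10^{5} - 78150.0 i$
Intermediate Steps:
$S{\left(g,j \right)} = 2 g$
$\left(-2236 + S{\left(-10,37 \right)}\right) \left(w{\left(-3 \right)} - 57\right) = \left(-2236 + 2 \left(-10\right)\right) \left(20 \sqrt{-3} - 57\right) = \left(-2236 - 20\right) \left(20 i \sqrt{3} - 57\right) = - 2256 \left(20 i \sqrt{3} - 57\right) = - 2256 \left(-57 + 20 i \sqrt{3}\right) = 128592 - 45120 i \sqrt{3}$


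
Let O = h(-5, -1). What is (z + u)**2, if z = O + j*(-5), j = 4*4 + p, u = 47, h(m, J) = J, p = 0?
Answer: 1156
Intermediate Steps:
O = -1
j = 16 (j = 4*4 + 0 = 16 + 0 = 16)
z = -81 (z = -1 + 16*(-5) = -1 - 80 = -81)
(z + u)**2 = (-81 + 47)**2 = (-34)**2 = 1156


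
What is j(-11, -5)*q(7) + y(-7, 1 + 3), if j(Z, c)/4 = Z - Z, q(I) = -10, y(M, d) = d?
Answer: 4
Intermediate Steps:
j(Z, c) = 0 (j(Z, c) = 4*(Z - Z) = 4*0 = 0)
j(-11, -5)*q(7) + y(-7, 1 + 3) = 0*(-10) + (1 + 3) = 0 + 4 = 4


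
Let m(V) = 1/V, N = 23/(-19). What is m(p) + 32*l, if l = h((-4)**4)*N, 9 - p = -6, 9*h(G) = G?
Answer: -942023/855 ≈ -1101.8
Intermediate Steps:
h(G) = G/9
N = -23/19 (N = 23*(-1/19) = -23/19 ≈ -1.2105)
p = 15 (p = 9 - 1*(-6) = 9 + 6 = 15)
l = -5888/171 (l = ((1/9)*(-4)**4)*(-23/19) = ((1/9)*256)*(-23/19) = (256/9)*(-23/19) = -5888/171 ≈ -34.433)
m(p) + 32*l = 1/15 + 32*(-5888/171) = 1/15 - 188416/171 = -942023/855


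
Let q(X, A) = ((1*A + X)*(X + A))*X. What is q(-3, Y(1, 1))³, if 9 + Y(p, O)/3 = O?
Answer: -10460353203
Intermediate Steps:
Y(p, O) = -27 + 3*O
q(X, A) = X*(A + X)² (q(X, A) = ((A + X)*(A + X))*X = (A + X)²*X = X*(A + X)²)
q(-3, Y(1, 1))³ = (-3*((-27 + 3*1) - 3)²)³ = (-3*((-27 + 3) - 3)²)³ = (-3*(-24 - 3)²)³ = (-3*(-27)²)³ = (-3*729)³ = (-2187)³ = -10460353203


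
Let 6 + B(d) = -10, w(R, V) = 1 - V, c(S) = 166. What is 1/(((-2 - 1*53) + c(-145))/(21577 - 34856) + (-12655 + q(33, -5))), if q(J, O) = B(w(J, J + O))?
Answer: -13279/168258320 ≈ -7.8920e-5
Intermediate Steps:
B(d) = -16 (B(d) = -6 - 10 = -16)
q(J, O) = -16
1/(((-2 - 1*53) + c(-145))/(21577 - 34856) + (-12655 + q(33, -5))) = 1/(((-2 - 1*53) + 166)/(21577 - 34856) + (-12655 - 16)) = 1/(((-2 - 53) + 166)/(-13279) - 12671) = 1/((-55 + 166)*(-1/13279) - 12671) = 1/(111*(-1/13279) - 12671) = 1/(-111/13279 - 12671) = 1/(-168258320/13279) = -13279/168258320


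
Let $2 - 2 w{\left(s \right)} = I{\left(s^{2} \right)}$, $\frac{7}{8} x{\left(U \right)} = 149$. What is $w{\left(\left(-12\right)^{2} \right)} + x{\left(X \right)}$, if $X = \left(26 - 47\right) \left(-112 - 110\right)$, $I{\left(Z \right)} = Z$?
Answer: $- \frac{71377}{7} \approx -10197.0$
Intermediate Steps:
$X = 4662$ ($X = \left(-21\right) \left(-222\right) = 4662$)
$x{\left(U \right)} = \frac{1192}{7}$ ($x{\left(U \right)} = \frac{8}{7} \cdot 149 = \frac{1192}{7}$)
$w{\left(s \right)} = 1 - \frac{s^{2}}{2}$
$w{\left(\left(-12\right)^{2} \right)} + x{\left(X \right)} = \left(1 - \frac{\left(\left(-12\right)^{2}\right)^{2}}{2}\right) + \frac{1192}{7} = \left(1 - \frac{144^{2}}{2}\right) + \frac{1192}{7} = \left(1 - 10368\right) + \frac{1192}{7} = -10367 + \frac{1192}{7} = - \frac{71377}{7}$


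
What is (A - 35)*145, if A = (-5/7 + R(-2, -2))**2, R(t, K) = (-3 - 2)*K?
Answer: 363950/49 ≈ 7427.5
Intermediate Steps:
R(t, K) = -5*K
A = 4225/49 (A = (-5/7 - 5*(-2))**2 = (-5*1/7 + 10)**2 = (-5/7 + 10)**2 = (65/7)**2 = 4225/49 ≈ 86.224)
(A - 35)*145 = (4225/49 - 35)*145 = (2510/49)*145 = 363950/49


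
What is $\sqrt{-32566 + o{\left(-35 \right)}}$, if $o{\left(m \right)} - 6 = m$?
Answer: $i \sqrt{32595} \approx 180.54 i$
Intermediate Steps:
$o{\left(m \right)} = 6 + m$
$\sqrt{-32566 + o{\left(-35 \right)}} = \sqrt{-32566 + \left(6 - 35\right)} = \sqrt{-32566 - 29} = \sqrt{-32595} = i \sqrt{32595}$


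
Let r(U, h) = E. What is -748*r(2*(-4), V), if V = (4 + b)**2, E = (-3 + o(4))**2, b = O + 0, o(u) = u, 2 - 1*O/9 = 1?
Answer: -748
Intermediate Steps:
O = 9 (O = 18 - 9*1 = 18 - 9 = 9)
b = 9 (b = 9 + 0 = 9)
E = 1 (E = (-3 + 4)**2 = 1**2 = 1)
V = 169 (V = (4 + 9)**2 = 13**2 = 169)
r(U, h) = 1
-748*r(2*(-4), V) = -748*1 = -748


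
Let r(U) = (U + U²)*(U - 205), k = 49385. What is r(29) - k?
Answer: -202505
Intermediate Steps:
r(U) = (-205 + U)*(U + U²) (r(U) = (U + U²)*(-205 + U) = (-205 + U)*(U + U²))
r(29) - k = 29*(-205 + 29² - 204*29) - 1*49385 = 29*(-205 + 841 - 5916) - 49385 = 29*(-5280) - 49385 = -153120 - 49385 = -202505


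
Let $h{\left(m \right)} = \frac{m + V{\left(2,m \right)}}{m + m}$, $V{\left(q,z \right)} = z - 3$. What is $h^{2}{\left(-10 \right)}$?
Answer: $\frac{529}{400} \approx 1.3225$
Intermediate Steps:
$V{\left(q,z \right)} = -3 + z$ ($V{\left(q,z \right)} = z - 3 = -3 + z$)
$h{\left(m \right)} = \frac{-3 + 2 m}{2 m}$ ($h{\left(m \right)} = \frac{m + \left(-3 + m\right)}{m + m} = \frac{-3 + 2 m}{2 m}$)
$h^{2}{\left(-10 \right)} = \left(\frac{- \frac{3}{2} - 10}{-10}\right)^{2} = \left(\left(- \frac{1}{10}\right) \left(- \frac{23}{2}\right)\right)^{2} = \left(\frac{23}{20}\right)^{2} = \frac{529}{400}$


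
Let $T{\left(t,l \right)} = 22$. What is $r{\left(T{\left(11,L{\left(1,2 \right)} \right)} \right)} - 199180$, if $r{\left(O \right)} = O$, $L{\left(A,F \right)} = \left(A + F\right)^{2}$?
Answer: $-199158$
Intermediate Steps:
$r{\left(T{\left(11,L{\left(1,2 \right)} \right)} \right)} - 199180 = 22 - 199180 = -199158$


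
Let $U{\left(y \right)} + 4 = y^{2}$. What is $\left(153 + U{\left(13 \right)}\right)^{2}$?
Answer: $101124$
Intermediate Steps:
$U{\left(y \right)} = -4 + y^{2}$
$\left(153 + U{\left(13 \right)}\right)^{2} = \left(153 - \left(4 - 13^{2}\right)\right)^{2} = \left(153 + \left(-4 + 169\right)\right)^{2} = \left(153 + 165\right)^{2} = 318^{2} = 101124$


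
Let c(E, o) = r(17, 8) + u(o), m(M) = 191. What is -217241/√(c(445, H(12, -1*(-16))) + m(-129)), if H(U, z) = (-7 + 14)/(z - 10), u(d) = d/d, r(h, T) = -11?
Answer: -217241*√181/181 ≈ -16147.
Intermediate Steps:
u(d) = 1
H(U, z) = 7/(-10 + z)
c(E, o) = -10 (c(E, o) = -11 + 1 = -10)
-217241/√(c(445, H(12, -1*(-16))) + m(-129)) = -217241/√(-10 + 191) = -217241*√181/181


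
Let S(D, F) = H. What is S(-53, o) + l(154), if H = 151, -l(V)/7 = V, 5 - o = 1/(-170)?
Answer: -927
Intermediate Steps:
o = 851/170 (o = 5 - 1/(-170) = 5 - 1*(-1/170) = 5 + 1/170 = 851/170 ≈ 5.0059)
l(V) = -7*V
S(D, F) = 151
S(-53, o) + l(154) = 151 - 7*154 = 151 - 1078 = -927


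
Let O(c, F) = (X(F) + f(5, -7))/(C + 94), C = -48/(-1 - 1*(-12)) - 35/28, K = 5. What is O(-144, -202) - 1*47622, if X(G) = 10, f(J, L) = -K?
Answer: -185201738/3889 ≈ -47622.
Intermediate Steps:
f(J, L) = -5 (f(J, L) = -1*5 = -5)
C = -247/44 (C = -48/(-1 + 12) - 35*1/28 = -48/11 - 5/4 = -247/44 ≈ -5.6136)
O(c, F) = 220/3889 (O(c, F) = (10 - 5)/(-247/44 + 94) = 5/(3889/44) = 5*(44/3889) = 220/3889)
O(-144, -202) - 1*47622 = 220/3889 - 1*47622 = 220/3889 - 47622 = -185201738/3889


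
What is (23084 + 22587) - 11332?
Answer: 34339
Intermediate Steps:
(23084 + 22587) - 11332 = 45671 - 11332 = 34339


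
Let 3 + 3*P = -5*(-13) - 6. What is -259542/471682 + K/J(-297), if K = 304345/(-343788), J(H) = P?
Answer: -904566330041/1513480373216 ≈ -0.59767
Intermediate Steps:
P = 56/3 (P = -1 + (-5*(-13) - 6)/3 = -1 + (65 - 6)/3 = -1 + (⅓)*59 = -1 + 59/3 = 56/3 ≈ 18.667)
J(H) = 56/3
K = -304345/343788 (K = 304345*(-1/343788) = -304345/343788 ≈ -0.88527)
-259542/471682 + K/J(-297) = -259542/471682 - 304345/(343788*56/3) = -259542*1/471682 - 304345/343788*3/56 = -129771/235841 - 304345/6417376 = -904566330041/1513480373216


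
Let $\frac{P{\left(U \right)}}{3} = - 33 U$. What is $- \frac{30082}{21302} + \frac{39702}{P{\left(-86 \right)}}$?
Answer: $\frac{49134488}{15113769} \approx 3.251$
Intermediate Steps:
$P{\left(U \right)} = - 99 U$ ($P{\left(U \right)} = 3 \left(- 33 U\right) = - 99 U$)
$- \frac{30082}{21302} + \frac{39702}{P{\left(-86 \right)}} = - \frac{30082}{21302} + \frac{39702}{\left(-99\right) \left(-86\right)} = \left(-30082\right) \frac{1}{21302} + \frac{39702}{8514} = - \frac{15041}{10651} + 39702 \cdot \frac{1}{8514} = - \frac{15041}{10651} + \frac{6617}{1419} = \frac{49134488}{15113769}$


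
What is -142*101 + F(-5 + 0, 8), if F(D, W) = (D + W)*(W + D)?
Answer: -14333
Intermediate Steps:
F(D, W) = (D + W)**2 (F(D, W) = (D + W)*(D + W) = (D + W)**2)
-142*101 + F(-5 + 0, 8) = -142*101 + ((-5 + 0) + 8)**2 = -14342 + (-5 + 8)**2 = -14342 + 3**2 = -14342 + 9 = -14333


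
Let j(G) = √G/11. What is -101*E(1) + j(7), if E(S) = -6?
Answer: 606 + √7/11 ≈ 606.24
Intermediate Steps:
j(G) = √G/11
-101*E(1) + j(7) = -101*(-6) + √7/11 = 606 + √7/11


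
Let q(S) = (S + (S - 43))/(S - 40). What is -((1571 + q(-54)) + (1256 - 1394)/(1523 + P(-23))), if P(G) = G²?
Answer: -12638497/8037 ≈ -1572.5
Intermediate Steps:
q(S) = (-43 + 2*S)/(-40 + S) (q(S) = (S + (-43 + S))/(-40 + S) = (-43 + 2*S)/(-40 + S))
-((1571 + q(-54)) + (1256 - 1394)/(1523 + P(-23))) = -((1571 + (-43 + 2*(-54))/(-40 - 54)) + (1256 - 1394)/(1523 + (-23)²)) = -((1571 + (-43 - 108)/(-94)) - 138/(1523 + 529)) = -((1571 - 1/94*(-151)) - 138/2052) = -((1571 + 151/94) - 138*1/2052) = -(147825/94 - 23/342) = -1*12638497/8037 = -12638497/8037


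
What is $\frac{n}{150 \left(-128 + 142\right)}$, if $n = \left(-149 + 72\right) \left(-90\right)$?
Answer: $\frac{33}{10} \approx 3.3$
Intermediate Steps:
$n = 6930$ ($n = \left(-77\right) \left(-90\right) = 6930$)
$\frac{n}{150 \left(-128 + 142\right)} = \frac{6930}{150 \left(-128 + 142\right)} = \frac{6930}{150 \cdot 14} = \frac{6930}{2100} = 6930 \cdot \frac{1}{2100} = \frac{33}{10}$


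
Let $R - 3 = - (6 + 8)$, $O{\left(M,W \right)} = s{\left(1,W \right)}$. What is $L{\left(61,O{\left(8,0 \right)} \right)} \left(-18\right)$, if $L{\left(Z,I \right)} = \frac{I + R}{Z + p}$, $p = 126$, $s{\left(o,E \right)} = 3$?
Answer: $\frac{144}{187} \approx 0.77005$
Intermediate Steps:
$O{\left(M,W \right)} = 3$
$R = -11$ ($R = 3 - \left(6 + 8\right) = 3 - 14 = -11$)
$L{\left(Z,I \right)} = \frac{-11 + I}{126 + Z}$ ($L{\left(Z,I \right)} = \frac{I - 11}{Z + 126} = \frac{-11 + I}{126 + Z}$)
$L{\left(61,O{\left(8,0 \right)} \right)} \left(-18\right) = \frac{-11 + 3}{126 + 61} \left(-18\right) = \frac{1}{187} \left(-8\right) \left(-18\right) = \left(- \frac{8}{187}\right) \left(-18\right) = \frac{144}{187}$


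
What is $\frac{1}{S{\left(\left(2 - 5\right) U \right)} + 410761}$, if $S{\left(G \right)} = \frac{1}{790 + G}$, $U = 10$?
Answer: $\frac{760}{312178361} \approx 2.4345 \cdot 10^{-6}$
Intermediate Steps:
$\frac{1}{S{\left(\left(2 - 5\right) U \right)} + 410761} = \frac{1}{\frac{1}{790 + \left(2 - 5\right) 10} + 410761} = \frac{1}{\frac{1}{790 - 30} + 410761} = \frac{1}{\frac{1}{760} + 410761} = \frac{1}{\frac{312178361}{760}} = \frac{760}{312178361}$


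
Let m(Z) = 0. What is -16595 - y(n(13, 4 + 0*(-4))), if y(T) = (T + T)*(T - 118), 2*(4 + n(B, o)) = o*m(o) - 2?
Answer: -17825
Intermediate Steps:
n(B, o) = -5 (n(B, o) = -4 + (o*0 - 2)/2 = -4 + (0 - 2)/2 = -4 + (½)*(-2) = -4 - 1 = -5)
y(T) = 2*T*(-118 + T) (y(T) = (2*T)*(-118 + T) = 2*T*(-118 + T))
-16595 - y(n(13, 4 + 0*(-4))) = -16595 - 2*(-5)*(-118 - 5) = -16595 - 2*(-5)*(-123) = -16595 - 1*1230 = -16595 - 1230 = -17825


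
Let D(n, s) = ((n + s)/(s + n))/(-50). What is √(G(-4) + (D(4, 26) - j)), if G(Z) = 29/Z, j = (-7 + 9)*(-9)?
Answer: √1073/10 ≈ 3.2757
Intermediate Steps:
j = -18 (j = 2*(-9) = -18)
D(n, s) = -1/50 (D(n, s) = ((n + s)/(n + s))*(-1/50) = 1*(-1/50) = -1/50)
√(G(-4) + (D(4, 26) - j)) = √(29/(-4) + (-1/50 - 1*(-18))) = √(29*(-¼) + (-1/50 + 18)) = √(-29/4 + 899/50) = √(1073/100) = √1073/10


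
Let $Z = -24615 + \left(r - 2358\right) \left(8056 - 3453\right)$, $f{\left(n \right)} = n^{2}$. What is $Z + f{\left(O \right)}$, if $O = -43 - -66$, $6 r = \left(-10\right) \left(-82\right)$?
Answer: $- \frac{30746650}{3} \approx -1.0249 \cdot 10^{7}$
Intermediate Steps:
$r = \frac{410}{3}$ ($r = \frac{\left(-10\right) \left(-82\right)}{6} = \frac{1}{6} \cdot 820 = \frac{410}{3} \approx 136.67$)
$O = 23$ ($O = -43 + 66 = 23$)
$Z = - \frac{30748237}{3}$ ($Z = -24615 + \left(\frac{410}{3} - 2358\right) \left(8056 - 3453\right) = -24615 - \frac{30674392}{3} = - \frac{30748237}{3} \approx -1.0249 \cdot 10^{7}$)
$Z + f{\left(O \right)} = - \frac{30748237}{3} + 23^{2} = - \frac{30748237}{3} + 529 = - \frac{30746650}{3}$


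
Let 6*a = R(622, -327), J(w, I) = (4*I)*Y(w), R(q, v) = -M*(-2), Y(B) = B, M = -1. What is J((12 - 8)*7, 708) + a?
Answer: 237887/3 ≈ 79296.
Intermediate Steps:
R(q, v) = -2 (R(q, v) = -1*(-1)*(-2) = 1*(-2) = -2)
J(w, I) = 4*I*w (J(w, I) = (4*I)*w = 4*I*w)
a = -⅓ (a = (⅙)*(-2) = -⅓ ≈ -0.33333)
J((12 - 8)*7, 708) + a = 4*708*((12 - 8)*7) - ⅓ = 4*708*(4*7) - ⅓ = 4*708*28 - ⅓ = 79296 - ⅓ = 237887/3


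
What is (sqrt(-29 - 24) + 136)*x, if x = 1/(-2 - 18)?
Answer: -34/5 - I*sqrt(53)/20 ≈ -6.8 - 0.36401*I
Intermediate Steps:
x = -1/20 (x = 1/(-20) = -1/20 ≈ -0.050000)
(sqrt(-29 - 24) + 136)*x = (sqrt(-29 - 24) + 136)*(-1/20) = (sqrt(-53) + 136)*(-1/20) = (I*sqrt(53) + 136)*(-1/20) = (136 + I*sqrt(53))*(-1/20) = -34/5 - I*sqrt(53)/20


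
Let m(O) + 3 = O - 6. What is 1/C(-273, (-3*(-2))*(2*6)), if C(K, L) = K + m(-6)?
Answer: -1/288 ≈ -0.0034722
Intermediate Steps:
m(O) = -9 + O (m(O) = -3 + (O - 6) = -3 + (-6 + O) = -9 + O)
C(K, L) = -15 + K (C(K, L) = K + (-9 - 6) = K - 15 = -15 + K)
1/C(-273, (-3*(-2))*(2*6)) = 1/(-15 - 273) = 1/(-288) = -1/288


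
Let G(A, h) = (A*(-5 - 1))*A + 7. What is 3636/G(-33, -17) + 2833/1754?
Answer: 12113447/11448358 ≈ 1.0581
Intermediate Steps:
G(A, h) = 7 - 6*A**2 (G(A, h) = (A*(-6))*A + 7 = (-6*A)*A + 7 = -6*A**2 + 7 = 7 - 6*A**2)
3636/G(-33, -17) + 2833/1754 = 3636/(7 - 6*(-33)**2) + 2833/1754 = 3636/(7 - 6*1089) + 2833*(1/1754) = 3636/(7 - 6534) + 2833/1754 = 3636/(-6527) + 2833/1754 = 3636*(-1/6527) + 2833/1754 = -3636/6527 + 2833/1754 = 12113447/11448358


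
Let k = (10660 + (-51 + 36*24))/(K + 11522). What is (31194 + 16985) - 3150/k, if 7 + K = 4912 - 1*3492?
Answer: 73144631/1639 ≈ 44628.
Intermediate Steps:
K = 1413 (K = -7 + (4912 - 1*3492) = -7 + (4912 - 3492) = -7 + 1420 = 1413)
k = 11473/12935 (k = (10660 + (-51 + 36*24))/(1413 + 11522) = (10660 + (-51 + 864))/12935 = (10660 + 813)*(1/12935) = 11473*(1/12935) = 11473/12935 ≈ 0.88697)
(31194 + 16985) - 3150/k = (31194 + 16985) - 3150/11473/12935 = 48179 - 3150*12935/11473 = 48179 - 5820750/1639 = 73144631/1639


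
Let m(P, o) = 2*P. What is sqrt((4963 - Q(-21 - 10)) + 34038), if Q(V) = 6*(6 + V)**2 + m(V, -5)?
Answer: sqrt(35313) ≈ 187.92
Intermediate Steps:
Q(V) = 2*V + 6*(6 + V)**2 (Q(V) = 6*(6 + V)**2 + 2*V = 2*V + 6*(6 + V)**2)
sqrt((4963 - Q(-21 - 10)) + 34038) = sqrt((4963 - (2*(-21 - 10) + 6*(6 + (-21 - 10))**2)) + 34038) = sqrt((4963 - (2*(-31) + 6*(6 - 31)**2)) + 34038) = sqrt((4963 - (-62 + 6*(-25)**2)) + 34038) = sqrt((4963 - (-62 + 6*625)) + 34038) = sqrt((4963 - (-62 + 3750)) + 34038) = sqrt((4963 - 1*3688) + 34038) = sqrt((4963 - 3688) + 34038) = sqrt(1275 + 34038) = sqrt(35313)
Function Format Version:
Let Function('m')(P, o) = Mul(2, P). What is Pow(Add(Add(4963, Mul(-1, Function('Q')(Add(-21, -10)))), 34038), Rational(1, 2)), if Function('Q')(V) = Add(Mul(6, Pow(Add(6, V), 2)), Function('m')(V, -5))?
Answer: Pow(35313, Rational(1, 2)) ≈ 187.92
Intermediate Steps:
Function('Q')(V) = Add(Mul(2, V), Mul(6, Pow(Add(6, V), 2))) (Function('Q')(V) = Add(Mul(6, Pow(Add(6, V), 2)), Mul(2, V)) = Add(Mul(2, V), Mul(6, Pow(Add(6, V), 2))))
Pow(Add(Add(4963, Mul(-1, Function('Q')(Add(-21, -10)))), 34038), Rational(1, 2)) = Pow(Add(Add(4963, Mul(-1, Add(Mul(2, Add(-21, -10)), Mul(6, Pow(Add(6, Add(-21, -10)), 2))))), 34038), Rational(1, 2)) = Pow(Add(Add(4963, Mul(-1, Add(Mul(2, -31), Mul(6, Pow(Add(6, -31), 2))))), 34038), Rational(1, 2)) = Pow(Add(Add(4963, Mul(-1, Add(-62, Mul(6, Pow(-25, 2))))), 34038), Rational(1, 2)) = Pow(Add(Add(4963, Mul(-1, Add(-62, Mul(6, 625)))), 34038), Rational(1, 2)) = Pow(Add(Add(4963, Mul(-1, Add(-62, 3750))), 34038), Rational(1, 2)) = Pow(Add(Add(4963, Mul(-1, 3688)), 34038), Rational(1, 2)) = Pow(Add(Add(4963, -3688), 34038), Rational(1, 2)) = Pow(Add(1275, 34038), Rational(1, 2)) = Pow(35313, Rational(1, 2))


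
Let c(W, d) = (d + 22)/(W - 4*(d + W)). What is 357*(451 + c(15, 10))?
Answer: 804363/5 ≈ 1.6087e+5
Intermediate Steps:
c(W, d) = (22 + d)/(-4*d - 3*W) (c(W, d) = (22 + d)/(W - 4*(W + d)) = (22 + d)/(W + (-4*W - 4*d)) = (22 + d)/(-4*d - 3*W))
357*(451 + c(15, 10)) = 357*(451 + (-22 - 1*10)/(3*15 + 4*10)) = 357*(451 + (-22 - 10)/(45 + 40)) = 357*(451 - 32/85) = 357*(38303/85) = 804363/5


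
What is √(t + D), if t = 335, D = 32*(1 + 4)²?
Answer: √1135 ≈ 33.690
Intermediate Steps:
D = 800 (D = 32*5² = 32*25 = 800)
√(t + D) = √(335 + 800) = √1135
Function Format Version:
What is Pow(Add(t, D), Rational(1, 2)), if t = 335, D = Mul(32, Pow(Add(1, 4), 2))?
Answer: Pow(1135, Rational(1, 2)) ≈ 33.690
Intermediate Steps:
D = 800 (D = Mul(32, Pow(5, 2)) = Mul(32, 25) = 800)
Pow(Add(t, D), Rational(1, 2)) = Pow(Add(335, 800), Rational(1, 2)) = Pow(1135, Rational(1, 2))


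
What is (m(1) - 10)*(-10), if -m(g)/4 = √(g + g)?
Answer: 100 + 40*√2 ≈ 156.57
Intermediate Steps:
m(g) = -4*√2*√g (m(g) = -4*√(g + g) = -4*√2*√g)
(m(1) - 10)*(-10) = (-4*√2*√1 - 10)*(-10) = (-4*√2*1 - 10)*(-10) = (-4*√2 - 10)*(-10) = (-10 - 4*√2)*(-10) = 100 + 40*√2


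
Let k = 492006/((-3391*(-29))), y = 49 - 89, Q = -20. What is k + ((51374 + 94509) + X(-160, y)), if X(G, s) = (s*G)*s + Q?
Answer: -10830270437/98339 ≈ -1.1013e+5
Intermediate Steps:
y = -40
X(G, s) = -20 + G*s² (X(G, s) = (s*G)*s - 20 = (G*s)*s - 20 = G*s² - 20 = -20 + G*s²)
k = 492006/98339 ≈ 5.0032
k + ((51374 + 94509) + X(-160, y)) = 492006/98339 + ((51374 + 94509) + (-20 - 160*(-40)²)) = 492006/98339 + (145883 + (-20 - 160*1600)) = 492006/98339 + (145883 + (-20 - 256000)) = 492006/98339 + (145883 - 256020) = 492006/98339 - 110137 = -10830270437/98339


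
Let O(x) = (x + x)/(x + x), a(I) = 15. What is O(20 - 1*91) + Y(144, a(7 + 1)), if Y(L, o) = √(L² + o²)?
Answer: 1 + 3*√2329 ≈ 145.78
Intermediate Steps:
O(x) = 1 (O(x) = (2*x)/((2*x)) = (2*x)*(1/(2*x)) = 1)
O(20 - 1*91) + Y(144, a(7 + 1)) = 1 + √(144² + 15²) = 1 + √(20736 + 225) = 1 + √20961 = 1 + 3*√2329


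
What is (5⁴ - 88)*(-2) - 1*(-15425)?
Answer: 14351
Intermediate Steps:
(5⁴ - 88)*(-2) - 1*(-15425) = (625 - 88)*(-2) + 15425 = 537*(-2) + 15425 = -1074 + 15425 = 14351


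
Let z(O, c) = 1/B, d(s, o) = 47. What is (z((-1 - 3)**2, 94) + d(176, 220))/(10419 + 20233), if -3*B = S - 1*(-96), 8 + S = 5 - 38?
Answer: 1291/842930 ≈ 0.0015316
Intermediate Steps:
S = -41 (S = -8 + (5 - 38) = -8 - 33 = -41)
B = -55/3 (B = -(-41 - 1*(-96))/3 = -(-41 + 96)/3 = -1/3*55 = -55/3 ≈ -18.333)
z(O, c) = -3/55 (z(O, c) = 1/(-55/3) = -3/55)
(z((-1 - 3)**2, 94) + d(176, 220))/(10419 + 20233) = (-3/55 + 47)/(10419 + 20233) = (2582/55)/30652 = (2582/55)*(1/30652) = 1291/842930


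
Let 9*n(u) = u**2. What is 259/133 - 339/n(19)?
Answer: -2348/361 ≈ -6.5042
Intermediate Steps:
n(u) = u**2/9
259/133 - 339/n(19) = 259/133 - 339/((1/9)*19**2) = 259*(1/133) - 339/((1/9)*361) = 37/19 - 339/361/9 = 37/19 - 339*9/361 = 37/19 - 3051/361 = -2348/361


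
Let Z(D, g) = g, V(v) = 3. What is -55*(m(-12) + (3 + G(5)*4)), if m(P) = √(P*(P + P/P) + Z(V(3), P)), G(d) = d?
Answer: -1265 - 110*√30 ≈ -1867.5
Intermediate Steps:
m(P) = √(P + P*(1 + P)) (m(P) = √(P*(P + P/P) + P) = √(P*(P + 1) + P) = √(P*(1 + P) + P) = √(P + P*(1 + P)))
-55*(m(-12) + (3 + G(5)*4)) = -55*(√(-12*(2 - 12)) + (3 + 5*4)) = -55*(√(-12*(-10)) + (3 + 20)) = -55*(√120 + 23) = -55*(2*√30 + 23) = -55*(23 + 2*√30) = -1265 - 110*√30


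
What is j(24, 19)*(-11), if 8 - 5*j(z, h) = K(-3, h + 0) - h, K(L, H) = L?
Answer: -66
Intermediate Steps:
j(z, h) = 11/5 + h/5 (j(z, h) = 8/5 - (-3 - h)/5 = 8/5 + (⅗ + h/5) = 11/5 + h/5)
j(24, 19)*(-11) = (11/5 + (⅕)*19)*(-11) = (11/5 + 19/5)*(-11) = 6*(-11) = -66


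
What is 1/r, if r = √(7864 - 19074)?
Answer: -I*√11210/11210 ≈ -0.0094449*I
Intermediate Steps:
r = I*√11210 (r = √(-11210) = I*√11210 ≈ 105.88*I)
1/r = 1/(I*√11210) = -I*√11210/11210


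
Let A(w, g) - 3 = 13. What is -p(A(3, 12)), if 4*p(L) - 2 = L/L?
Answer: -3/4 ≈ -0.75000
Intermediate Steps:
A(w, g) = 16 (A(w, g) = 3 + 13 = 16)
p(L) = 3/4 (p(L) = 1/2 + (L/L)/4 = 1/2 + (1/4)*1 = 1/2 + 1/4 = 3/4)
-p(A(3, 12)) = -1*3/4 = -3/4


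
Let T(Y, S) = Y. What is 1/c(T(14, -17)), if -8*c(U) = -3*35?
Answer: 8/105 ≈ 0.076190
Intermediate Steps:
c(U) = 105/8 (c(U) = -(-3)*35/8 = -⅛*(-105) = 105/8)
1/c(T(14, -17)) = 1/(105/8) = 8/105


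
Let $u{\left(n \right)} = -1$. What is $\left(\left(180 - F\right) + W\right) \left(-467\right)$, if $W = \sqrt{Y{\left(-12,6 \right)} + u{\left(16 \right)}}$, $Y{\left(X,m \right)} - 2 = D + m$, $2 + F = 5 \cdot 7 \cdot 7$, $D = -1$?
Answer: $29421 - 467 \sqrt{6} \approx 28277.0$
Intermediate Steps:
$F = 243$ ($F = -2 + 5 \cdot 7 \cdot 7 = -2 + 35 \cdot 7 = -2 + 245 = 243$)
$Y{\left(X,m \right)} = 1 + m$ ($Y{\left(X,m \right)} = 2 + \left(-1 + m\right) = 1 + m$)
$W = \sqrt{6}$ ($W = \sqrt{\left(1 + 6\right) - 1} = \sqrt{7 - 1} = \sqrt{6} \approx 2.4495$)
$\left(\left(180 - F\right) + W\right) \left(-467\right) = \left(\left(180 - 243\right) + \sqrt{6}\right) \left(-467\right) = \left(-63 + \sqrt{6}\right) \left(-467\right) = 29421 - 467 \sqrt{6}$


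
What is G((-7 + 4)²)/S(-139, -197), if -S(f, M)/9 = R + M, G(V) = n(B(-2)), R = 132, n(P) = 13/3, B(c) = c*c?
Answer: 1/135 ≈ 0.0074074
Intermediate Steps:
B(c) = c²
n(P) = 13/3 (n(P) = 13*(⅓) = 13/3)
G(V) = 13/3
S(f, M) = -1188 - 9*M (S(f, M) = -9*(132 + M) = -1188 - 9*M)
G((-7 + 4)²)/S(-139, -197) = 13/(3*(-1188 - 9*(-197))) = 13/(3*(-1188 + 1773)) = (13/3)/585 = (13/3)*(1/585) = 1/135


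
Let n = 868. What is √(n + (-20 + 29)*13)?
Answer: √985 ≈ 31.385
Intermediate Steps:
√(n + (-20 + 29)*13) = √(868 + (-20 + 29)*13) = √(868 + 9*13) = √(868 + 117) = √985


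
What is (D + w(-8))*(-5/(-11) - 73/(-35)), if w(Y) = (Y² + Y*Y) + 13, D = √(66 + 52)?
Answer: 137898/385 + 978*√118/385 ≈ 385.77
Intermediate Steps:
D = √118 ≈ 10.863
w(Y) = 13 + 2*Y² (w(Y) = (Y² + Y²) + 13 = 2*Y² + 13 = 13 + 2*Y²)
(D + w(-8))*(-5/(-11) - 73/(-35)) = (√118 + (13 + 2*(-8)²))*(-5/(-11) - 73/(-35)) = (√118 + (13 + 2*64))*(-5*(-1/11) - 73*(-1/35)) = (√118 + (13 + 128))*(5/11 + 73/35) = (√118 + 141)*(978/385) = (141 + √118)*(978/385) = 137898/385 + 978*√118/385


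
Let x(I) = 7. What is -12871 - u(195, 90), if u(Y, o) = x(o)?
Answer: -12878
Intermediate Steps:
u(Y, o) = 7
-12871 - u(195, 90) = -12871 - 1*7 = -12871 - 7 = -12878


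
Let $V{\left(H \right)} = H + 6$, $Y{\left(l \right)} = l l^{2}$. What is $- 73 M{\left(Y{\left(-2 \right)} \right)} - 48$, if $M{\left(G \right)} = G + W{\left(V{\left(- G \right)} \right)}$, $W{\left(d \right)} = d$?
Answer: $-486$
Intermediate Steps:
$Y{\left(l \right)} = l^{3}$
$V{\left(H \right)} = 6 + H$
$M{\left(G \right)} = 6$ ($M{\left(G \right)} = G - \left(-6 + G\right) = 6$)
$- 73 M{\left(Y{\left(-2 \right)} \right)} - 48 = \left(-73\right) 6 - 48 = -438 - 48 = -486$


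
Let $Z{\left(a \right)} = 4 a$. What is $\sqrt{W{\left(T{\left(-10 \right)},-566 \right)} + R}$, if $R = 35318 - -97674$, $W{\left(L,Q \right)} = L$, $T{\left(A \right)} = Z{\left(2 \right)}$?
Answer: $10 \sqrt{1330} \approx 364.69$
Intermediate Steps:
$T{\left(A \right)} = 8$ ($T{\left(A \right)} = 4 \cdot 2 = 8$)
$R = 132992$ ($R = 35318 + 97674 = 132992$)
$\sqrt{W{\left(T{\left(-10 \right)},-566 \right)} + R} = \sqrt{8 + 132992} = \sqrt{133000} = 10 \sqrt{1330}$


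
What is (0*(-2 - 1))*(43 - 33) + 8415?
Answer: 8415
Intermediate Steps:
(0*(-2 - 1))*(43 - 33) + 8415 = (0*(-3))*10 + 8415 = 0*10 + 8415 = 0 + 8415 = 8415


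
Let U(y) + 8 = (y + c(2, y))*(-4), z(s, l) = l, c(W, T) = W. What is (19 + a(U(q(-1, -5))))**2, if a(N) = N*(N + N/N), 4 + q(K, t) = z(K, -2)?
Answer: 8281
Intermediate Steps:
q(K, t) = -6 (q(K, t) = -4 - 2 = -6)
U(y) = -16 - 4*y (U(y) = -8 + (y + 2)*(-4) = -8 + (2 + y)*(-4) = -8 + (-8 - 4*y) = -16 - 4*y)
a(N) = N*(1 + N) (a(N) = N*(N + 1) = N*(1 + N))
(19 + a(U(q(-1, -5))))**2 = (19 + (-16 - 4*(-6))*(1 + (-16 - 4*(-6))))**2 = (19 + (-16 + 24)*(1 + (-16 + 24)))**2 = (19 + 8*(1 + 8))**2 = (19 + 8*9)**2 = (19 + 72)**2 = 91**2 = 8281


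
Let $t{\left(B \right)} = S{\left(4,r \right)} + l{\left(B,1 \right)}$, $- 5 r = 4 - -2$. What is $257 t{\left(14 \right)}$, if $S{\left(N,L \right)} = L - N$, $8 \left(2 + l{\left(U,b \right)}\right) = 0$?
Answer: $- \frac{9252}{5} \approx -1850.4$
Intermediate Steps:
$r = - \frac{6}{5}$ ($r = - \frac{4 - -2}{5} = - \frac{4 + 2}{5} = \left(- \frac{1}{5}\right) 6 = - \frac{6}{5} \approx -1.2$)
$l{\left(U,b \right)} = -2$ ($l{\left(U,b \right)} = -2 + \frac{1}{8} \cdot 0 = -2 + 0 = -2$)
$t{\left(B \right)} = - \frac{36}{5}$ ($t{\left(B \right)} = \left(- \frac{6}{5} - 4\right) - 2 = - \frac{26}{5} - 2 = - \frac{36}{5}$)
$257 t{\left(14 \right)} = 257 \left(- \frac{36}{5}\right) = - \frac{9252}{5}$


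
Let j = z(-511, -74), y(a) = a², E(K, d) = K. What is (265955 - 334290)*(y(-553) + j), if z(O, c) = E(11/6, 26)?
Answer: -125385499775/6 ≈ -2.0898e+10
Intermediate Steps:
z(O, c) = 11/6
j = 11/6 ≈ 1.8333
(265955 - 334290)*(y(-553) + j) = (265955 - 334290)*((-553)² + 11/6) = -68335*(305809 + 11/6) = -68335*1834865/6 = -125385499775/6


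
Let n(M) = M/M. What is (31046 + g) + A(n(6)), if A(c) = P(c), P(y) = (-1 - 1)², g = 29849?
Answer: 60899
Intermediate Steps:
P(y) = 4 (P(y) = (-2)² = 4)
n(M) = 1
A(c) = 4
(31046 + g) + A(n(6)) = (31046 + 29849) + 4 = 60895 + 4 = 60899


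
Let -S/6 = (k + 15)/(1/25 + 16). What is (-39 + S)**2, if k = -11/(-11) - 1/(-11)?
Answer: 39433619241/19456921 ≈ 2026.7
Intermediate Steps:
k = 12/11 (k = -11*(-1/11) - 1*(-1/11) = 1 + 1/11 = 12/11 ≈ 1.0909)
S = -26550/4411 (S = -6*(12/11 + 15)/(1/25 + 16) = -1062/(11*(1/25 + 16)) = -1062/(11*401/25) = -1062*25/(11*401) = -6*4425/4411 = -26550/4411 ≈ -6.0190)
(-39 + S)**2 = (-39 - 26550/4411)**2 = (-198579/4411)**2 = 39433619241/19456921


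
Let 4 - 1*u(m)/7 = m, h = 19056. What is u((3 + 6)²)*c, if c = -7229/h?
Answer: 3896431/19056 ≈ 204.47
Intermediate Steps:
u(m) = 28 - 7*m
c = -7229/19056 ≈ -0.37936
u((3 + 6)²)*c = (28 - 7*(3 + 6)²)*(-7229/19056) = (28 - 7*9²)*(-7229/19056) = (28 - 7*81)*(-7229/19056) = (28 - 567)*(-7229/19056) = -539*(-7229/19056) = 3896431/19056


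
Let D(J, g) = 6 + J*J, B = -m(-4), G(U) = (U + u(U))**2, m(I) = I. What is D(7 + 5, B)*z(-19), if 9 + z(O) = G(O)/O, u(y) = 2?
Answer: -69000/19 ≈ -3631.6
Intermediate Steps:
G(U) = (2 + U)**2 (G(U) = (U + 2)**2 = (2 + U)**2)
B = 4 (B = -1*(-4) = 4)
D(J, g) = 6 + J**2
z(O) = -9 + (2 + O)**2/O
D(7 + 5, B)*z(-19) = (6 + (7 + 5)**2)*(-9 + (2 - 19)**2/(-19)) = (6 + 12**2)*(-9 - 1/19*(-17)**2) = (6 + 144)*(-9 - 1/19*289) = 150*(-9 - 289/19) = 150*(-460/19) = -69000/19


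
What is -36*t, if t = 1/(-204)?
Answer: 3/17 ≈ 0.17647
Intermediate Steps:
t = -1/204 ≈ -0.0049020
-36*t = -36*(-1/204) = 3/17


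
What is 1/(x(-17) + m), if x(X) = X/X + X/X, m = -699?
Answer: -1/697 ≈ -0.0014347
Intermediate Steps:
x(X) = 2 (x(X) = 1 + 1 = 2)
1/(x(-17) + m) = 1/(2 - 699) = 1/(-697) = -1/697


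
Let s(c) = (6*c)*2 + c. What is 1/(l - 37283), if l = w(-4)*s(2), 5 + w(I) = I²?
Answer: -1/36997 ≈ -2.7029e-5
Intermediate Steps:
s(c) = 13*c (s(c) = 12*c + c = 13*c)
w(I) = -5 + I²
l = 286 (l = (-5 + (-4)²)*(13*2) = (-5 + 16)*26 = 11*26 = 286)
1/(l - 37283) = 1/(286 - 37283) = 1/(-36997) = -1/36997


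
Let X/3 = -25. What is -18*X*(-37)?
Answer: -49950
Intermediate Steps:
X = -75 (X = 3*(-25) = -75)
-18*X*(-37) = -18*(-75)*(-37) = 1350*(-37) = -49950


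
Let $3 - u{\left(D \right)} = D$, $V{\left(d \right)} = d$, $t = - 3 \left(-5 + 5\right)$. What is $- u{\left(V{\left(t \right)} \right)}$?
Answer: $-3$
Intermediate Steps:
$t = 0$ ($t = \left(-3\right) 0 = 0$)
$u{\left(D \right)} = 3 - D$
$- u{\left(V{\left(t \right)} \right)} = - (3 - 0) = - (3 + 0) = \left(-1\right) 3 = -3$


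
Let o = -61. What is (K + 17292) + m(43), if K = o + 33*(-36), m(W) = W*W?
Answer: 17892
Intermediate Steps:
m(W) = W**2
K = -1249 (K = -61 + 33*(-36) = -61 - 1188 = -1249)
(K + 17292) + m(43) = (-1249 + 17292) + 43**2 = 16043 + 1849 = 17892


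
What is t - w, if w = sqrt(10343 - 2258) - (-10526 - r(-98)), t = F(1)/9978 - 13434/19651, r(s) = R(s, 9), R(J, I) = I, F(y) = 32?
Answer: -1032905876675/98038839 - 7*sqrt(165) ≈ -10626.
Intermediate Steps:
r(s) = 9
t = -66707810/98038839 (t = 32/9978 - 13434/19651 = 32*(1/9978) - 13434*1/19651 = 16/4989 - 13434/19651 = -66707810/98038839 ≈ -0.68042)
w = 10535 + 7*sqrt(165) (w = sqrt(10343 - 2258) - (-10526 - 1*9) = sqrt(8085) - (-10526 - 9) = 7*sqrt(165) - 1*(-10535) = 7*sqrt(165) + 10535 = 10535 + 7*sqrt(165) ≈ 10625.)
t - w = -66707810/98038839 - (10535 + 7*sqrt(165)) = -66707810/98038839 + (-10535 - 7*sqrt(165)) = -1032905876675/98038839 - 7*sqrt(165)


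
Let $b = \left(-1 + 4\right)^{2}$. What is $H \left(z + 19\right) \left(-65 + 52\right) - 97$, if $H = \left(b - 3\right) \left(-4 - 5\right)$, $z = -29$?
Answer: $-7117$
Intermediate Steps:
$b = 9$ ($b = 3^{2} = 9$)
$H = -54$ ($H = \left(9 - 3\right) \left(-4 - 5\right) = 6 \left(-9\right) = -54$)
$H \left(z + 19\right) \left(-65 + 52\right) - 97 = - 54 \left(-29 + 19\right) \left(-65 + 52\right) - 97 = - 54 \left(\left(-10\right) \left(-13\right)\right) - 97 = \left(-54\right) 130 - 97 = -7020 - 97 = -7117$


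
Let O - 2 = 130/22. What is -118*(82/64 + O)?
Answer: -190865/176 ≈ -1084.5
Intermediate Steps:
O = 87/11 (O = 2 + 130/22 = 2 + 130*(1/22) = 2 + 65/11 = 87/11 ≈ 7.9091)
-118*(82/64 + O) = -118*(82/64 + 87/11) = -118*(82*(1/64) + 87/11) = -118*(41/32 + 87/11) = -118*3235/352 = -190865/176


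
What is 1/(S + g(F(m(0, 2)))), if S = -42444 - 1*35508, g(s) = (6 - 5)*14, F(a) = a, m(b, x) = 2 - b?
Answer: -1/77938 ≈ -1.2831e-5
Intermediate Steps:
g(s) = 14 (g(s) = 1*14 = 14)
S = -77952 (S = -42444 - 35508 = -77952)
1/(S + g(F(m(0, 2)))) = 1/(-77952 + 14) = 1/(-77938) = -1/77938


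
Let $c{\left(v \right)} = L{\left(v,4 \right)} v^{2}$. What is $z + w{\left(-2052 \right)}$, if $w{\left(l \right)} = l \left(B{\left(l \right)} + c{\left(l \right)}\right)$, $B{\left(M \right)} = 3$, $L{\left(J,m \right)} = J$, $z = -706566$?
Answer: $17730027462894$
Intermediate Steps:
$c{\left(v \right)} = v^{3}$ ($c{\left(v \right)} = v v^{2} = v^{3}$)
$w{\left(l \right)} = l \left(3 + l^{3}\right)$
$z + w{\left(-2052 \right)} = -706566 - 2052 \left(3 + \left(-2052\right)^{3}\right) = -706566 - 2052 \left(3 - 8640364608\right) = -706566 - -17730028169460 = -706566 + 17730028169460 = 17730027462894$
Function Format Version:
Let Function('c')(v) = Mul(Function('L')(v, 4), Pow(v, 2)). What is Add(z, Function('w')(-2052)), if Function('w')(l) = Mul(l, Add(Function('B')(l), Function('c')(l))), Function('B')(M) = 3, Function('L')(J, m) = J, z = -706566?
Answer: 17730027462894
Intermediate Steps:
Function('c')(v) = Pow(v, 3) (Function('c')(v) = Mul(v, Pow(v, 2)) = Pow(v, 3))
Function('w')(l) = Mul(l, Add(3, Pow(l, 3)))
Add(z, Function('w')(-2052)) = Add(-706566, Mul(-2052, Add(3, Pow(-2052, 3)))) = Add(-706566, Mul(-2052, Add(3, -8640364608))) = Add(-706566, Mul(-2052, -8640364605)) = Add(-706566, 17730028169460) = 17730027462894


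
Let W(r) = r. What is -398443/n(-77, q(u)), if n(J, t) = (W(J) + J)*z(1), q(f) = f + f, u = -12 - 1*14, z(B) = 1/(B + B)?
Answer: 398443/77 ≈ 5174.6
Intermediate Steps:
z(B) = 1/(2*B)
u = -26 (u = -12 - 14 = -26)
q(f) = 2*f
n(J, t) = J (n(J, t) = (J + J)*((1/2)/1) = (2*J)*((1/2)*1) = (2*J)*(1/2) = J)
-398443/n(-77, q(u)) = -398443/(-77) = -398443*(-1/77) = 398443/77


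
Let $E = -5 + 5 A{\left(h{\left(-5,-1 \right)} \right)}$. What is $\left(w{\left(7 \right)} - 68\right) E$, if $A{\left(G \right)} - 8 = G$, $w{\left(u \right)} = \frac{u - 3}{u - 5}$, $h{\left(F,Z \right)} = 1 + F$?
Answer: $-990$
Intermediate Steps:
$w{\left(u \right)} = \frac{-3 + u}{-5 + u}$
$A{\left(G \right)} = 8 + G$
$E = 15$ ($E = -5 + 5 \left(8 + \left(1 - 5\right)\right) = -5 + 5 \left(8 - 4\right) = -5 + 5 \cdot 4 = -5 + 20 = 15$)
$\left(w{\left(7 \right)} - 68\right) E = \left(\frac{-3 + 7}{-5 + 7} - 68\right) 15 = \left(\frac{1}{2} \cdot 4 - 68\right) 15 = \left(2 - 68\right) 15 = \left(-66\right) 15 = -990$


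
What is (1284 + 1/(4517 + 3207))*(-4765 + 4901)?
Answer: 337198978/1931 ≈ 1.7462e+5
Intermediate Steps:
(1284 + 1/(4517 + 3207))*(-4765 + 4901) = (1284 + 1/7724)*136 = (9917617/7724)*136 = 337198978/1931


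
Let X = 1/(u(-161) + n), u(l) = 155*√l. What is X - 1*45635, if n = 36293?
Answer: (-7073425*√161 + 1656231054*I)/(-36293*I + 155*√161) ≈ -45635.0 - 1.9073e-6*I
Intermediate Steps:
X = 1/(36293 + 155*I*√161) (X = 1/(155*√(-161) + 36293) = 1/(155*(I*√161) + 36293) = 1/(155*I*√161 + 36293) = 1/(36293 + 155*I*√161) ≈ 2.7473e-5 - 1.4888e-6*I)
X - 1*45635 = (36293/1321049874 - 155*I*√161/1321049874) - 1*45635 = (36293/1321049874 - 155*I*√161/1321049874) - 45635 = -60286110963697/1321049874 - 155*I*√161/1321049874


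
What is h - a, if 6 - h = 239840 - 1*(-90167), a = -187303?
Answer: -142698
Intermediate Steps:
h = -330001 (h = 6 - (239840 - 1*(-90167)) = 6 - (239840 + 90167) = 6 - 1*330007 = 6 - 330007 = -330001)
h - a = -330001 - 1*(-187303) = -330001 + 187303 = -142698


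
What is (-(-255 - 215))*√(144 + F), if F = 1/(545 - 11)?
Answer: 235*√41062998/267 ≈ 5640.0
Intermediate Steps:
F = 1/534 ≈ 0.0018727
(-(-255 - 215))*√(144 + F) = (-(-255 - 215))*√(144 + 1/534) = (-1*(-470))*√(76897/534) = 470*(√41062998/534) = 235*√41062998/267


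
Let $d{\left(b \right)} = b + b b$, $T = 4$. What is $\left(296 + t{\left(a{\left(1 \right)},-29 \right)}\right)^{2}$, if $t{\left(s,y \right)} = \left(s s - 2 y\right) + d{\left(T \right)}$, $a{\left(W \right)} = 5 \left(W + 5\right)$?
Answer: $1623076$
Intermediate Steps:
$d{\left(b \right)} = b + b^{2}$
$a{\left(W \right)} = 25 + 5 W$ ($a{\left(W \right)} = 5 \left(5 + W\right) = 25 + 5 W$)
$t{\left(s,y \right)} = 20 + s^{2} - 2 y$ ($t{\left(s,y \right)} = \left(s s - 2 y\right) + 4 \left(1 + 4\right) = \left(s^{2} - 2 y\right) + 4 \cdot 5 = \left(s^{2} - 2 y\right) + 20 = 20 + s^{2} - 2 y$)
$\left(296 + t{\left(a{\left(1 \right)},-29 \right)}\right)^{2} = \left(296 + \left(20 + \left(25 + 5 \cdot 1\right)^{2} - -58\right)\right)^{2} = \left(296 + \left(20 + \left(25 + 5\right)^{2} + 58\right)\right)^{2} = \left(296 + \left(20 + 30^{2} + 58\right)\right)^{2} = \left(296 + \left(20 + 900 + 58\right)\right)^{2} = \left(296 + 978\right)^{2} = 1274^{2} = 1623076$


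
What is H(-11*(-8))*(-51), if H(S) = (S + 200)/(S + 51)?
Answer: -14688/139 ≈ -105.67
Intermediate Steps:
H(S) = (200 + S)/(51 + S)
H(-11*(-8))*(-51) = ((200 - 11*(-8))/(51 - 11*(-8)))*(-51) = ((200 + 88)/(51 + 88))*(-51) = (288/139)*(-51) = -14688/139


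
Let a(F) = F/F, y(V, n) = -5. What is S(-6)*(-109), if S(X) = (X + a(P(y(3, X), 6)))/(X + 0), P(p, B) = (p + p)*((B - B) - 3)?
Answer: -545/6 ≈ -90.833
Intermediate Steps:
P(p, B) = -6*p (P(p, B) = (2*p)*(0 - 3) = (2*p)*(-3) = -6*p)
a(F) = 1
S(X) = (1 + X)/X (S(X) = (X + 1)/(X + 0) = (1 + X)/X)
S(-6)*(-109) = ((1 - 6)/(-6))*(-109) = -⅙*(-5)*(-109) = (⅚)*(-109) = -545/6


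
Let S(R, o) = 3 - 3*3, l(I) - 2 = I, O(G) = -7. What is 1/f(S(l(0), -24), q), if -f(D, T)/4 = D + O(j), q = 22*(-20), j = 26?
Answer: 1/52 ≈ 0.019231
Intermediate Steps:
l(I) = 2 + I
S(R, o) = -6 (S(R, o) = 3 - 9 = -6)
q = -440
f(D, T) = 28 - 4*D (f(D, T) = -4*(D - 7) = -4*(-7 + D) = 28 - 4*D)
1/f(S(l(0), -24), q) = 1/(28 - 4*(-6)) = 1/(28 + 24) = 1/52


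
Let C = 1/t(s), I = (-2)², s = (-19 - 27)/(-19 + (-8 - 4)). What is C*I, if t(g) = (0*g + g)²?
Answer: 961/529 ≈ 1.8166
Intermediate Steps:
s = 46/31 (s = -46/(-19 - 12) = -46/(-31) = -46*(-1/31) = 46/31 ≈ 1.4839)
t(g) = g² (t(g) = (0 + g)² = g²)
I = 4
C = 961/2116 (C = 1/((46/31)²) = 1/(2116/961) = 961/2116 ≈ 0.45416)
C*I = (961/2116)*4 = 961/529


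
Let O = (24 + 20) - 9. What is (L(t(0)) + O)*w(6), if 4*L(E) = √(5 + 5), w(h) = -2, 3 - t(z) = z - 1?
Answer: -70 - √10/2 ≈ -71.581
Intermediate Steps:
t(z) = 4 - z (t(z) = 3 - (z - 1) = 3 - (-1 + z) = 3 + (1 - z) = 4 - z)
O = 35 (O = 44 - 9 = 35)
L(E) = √10/4 (L(E) = √(5 + 5)/4 = √10/4)
(L(t(0)) + O)*w(6) = (√10/4 + 35)*(-2) = (35 + √10/4)*(-2) = -70 - √10/2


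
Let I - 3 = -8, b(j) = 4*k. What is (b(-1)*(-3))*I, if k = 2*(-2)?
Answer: -240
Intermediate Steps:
k = -4
b(j) = -16 (b(j) = 4*(-4) = -16)
I = -5 (I = 3 - 8 = -5)
(b(-1)*(-3))*I = -16*(-3)*(-5) = 48*(-5) = -240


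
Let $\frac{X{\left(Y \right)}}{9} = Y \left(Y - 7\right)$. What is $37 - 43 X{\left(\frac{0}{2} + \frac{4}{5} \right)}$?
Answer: $\frac{48913}{25} \approx 1956.5$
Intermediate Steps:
$X{\left(Y \right)} = 9 Y \left(-7 + Y\right)$ ($X{\left(Y \right)} = 9 Y \left(Y - 7\right) = 9 Y \left(-7 + Y\right)$)
$37 - 43 X{\left(\frac{0}{2} + \frac{4}{5} \right)} = 37 - 43 \cdot 9 \left(\frac{0}{2} + \frac{4}{5}\right) \left(-7 + \left(\frac{0}{2} + \frac{4}{5}\right)\right) = 37 - 43 \cdot 9 \left(0 \cdot \frac{1}{2} + 4 \cdot \frac{1}{5}\right) \left(-7 + \left(0 \cdot \frac{1}{2} + 4 \cdot \frac{1}{5}\right)\right) = 37 - 43 \cdot 9 \left(0 + \frac{4}{5}\right) \left(-7 + \left(0 + \frac{4}{5}\right)\right) = 37 - 43 \cdot 9 \cdot \frac{4}{5} \left(-7 + \frac{4}{5}\right) = 37 - 43 \cdot 9 \cdot \frac{4}{5} \left(- \frac{31}{5}\right) = 37 - - \frac{47988}{25} = 37 + \frac{47988}{25} = \frac{48913}{25}$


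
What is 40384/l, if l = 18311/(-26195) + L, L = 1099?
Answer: 528929440/14384997 ≈ 36.770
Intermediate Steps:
l = 28769994/26195 (l = 18311/(-26195) + 1099 = 18311*(-1/26195) + 1099 = -18311/26195 + 1099 = 28769994/26195 ≈ 1098.3)
40384/l = 40384/(28769994/26195) = 40384*(26195/28769994) = 528929440/14384997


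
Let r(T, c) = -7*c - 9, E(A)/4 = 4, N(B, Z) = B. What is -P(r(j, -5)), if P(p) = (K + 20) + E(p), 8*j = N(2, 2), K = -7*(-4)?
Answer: -64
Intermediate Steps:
K = 28
E(A) = 16 (E(A) = 4*4 = 16)
j = 1/4 (j = (1/8)*2 = 1/4 ≈ 0.25000)
r(T, c) = -9 - 7*c
P(p) = 64 (P(p) = (28 + 20) + 16 = 48 + 16 = 64)
-P(r(j, -5)) = -1*64 = -64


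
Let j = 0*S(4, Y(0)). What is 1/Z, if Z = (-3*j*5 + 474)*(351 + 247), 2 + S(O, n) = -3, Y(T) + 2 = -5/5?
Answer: 1/283452 ≈ 3.5279e-6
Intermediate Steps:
Y(T) = -3 (Y(T) = -2 - 5/5 = -2 - 5*⅕ = -2 - 1 = -3)
S(O, n) = -5 (S(O, n) = -2 - 3 = -5)
j = 0 (j = 0*(-5) = 0)
Z = 283452 (Z = (-3*0*5 + 474)*(351 + 247) = (0*5 + 474)*598 = (0 + 474)*598 = 474*598 = 283452)
1/Z = 1/283452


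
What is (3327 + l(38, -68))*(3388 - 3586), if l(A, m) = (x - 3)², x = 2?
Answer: -658944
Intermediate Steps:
l(A, m) = 1 (l(A, m) = (2 - 3)² = (-1)² = 1)
(3327 + l(38, -68))*(3388 - 3586) = (3327 + 1)*(3388 - 3586) = 3328*(-198) = -658944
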